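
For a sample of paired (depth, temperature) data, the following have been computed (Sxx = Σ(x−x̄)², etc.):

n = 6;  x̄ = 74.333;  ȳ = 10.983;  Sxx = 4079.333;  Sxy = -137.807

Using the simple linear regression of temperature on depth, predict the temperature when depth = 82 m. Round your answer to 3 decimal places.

b = Sxy/Sxx = -137.807/4079.333 = -0.033782
a = ȳ − b·x̄ = 10.983 − (-0.033782)·74.333 = 13.494099
ŷ(82) = a + b·82 = 13.494099 + (-0.033782)·82 = 10.723995

10.724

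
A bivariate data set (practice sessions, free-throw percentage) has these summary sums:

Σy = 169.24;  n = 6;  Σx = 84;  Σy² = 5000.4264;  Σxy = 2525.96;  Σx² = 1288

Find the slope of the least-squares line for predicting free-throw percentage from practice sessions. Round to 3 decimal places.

1.398

Sxx = Σx² − (Σx)²/n = 1288 − 1176 = 112
Sxy = Σxy − (Σx)(Σy)/n = 2525.96 − 2369.36 = 156.6
b = Sxy/Sxx = 156.6/112 = 1.398214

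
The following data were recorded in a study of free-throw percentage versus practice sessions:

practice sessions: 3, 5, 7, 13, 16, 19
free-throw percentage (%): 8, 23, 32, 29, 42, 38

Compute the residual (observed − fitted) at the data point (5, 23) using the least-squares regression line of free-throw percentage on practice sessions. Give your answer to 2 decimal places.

3.03

n = 6, Σx = 63, Σy = 172, Σxy = 2134, Σx² = 869
Sxx = Σx² − (Σx)²/n = 869 − 661.5 = 207.5
Sxy = Σxy − (Σx)(Σy)/n = 2134 − 1806 = 328
b = Sxy/Sxx = 328/207.5 = 1.580723
a = ȳ − b·x̄ = 28.666667 − 1.580723·10.5 = 12.069076
ŷ(5) = 12.069076 + 1.580723·5 = 19.972691
residual = y − ŷ = 23 − 19.972691 = 3.027309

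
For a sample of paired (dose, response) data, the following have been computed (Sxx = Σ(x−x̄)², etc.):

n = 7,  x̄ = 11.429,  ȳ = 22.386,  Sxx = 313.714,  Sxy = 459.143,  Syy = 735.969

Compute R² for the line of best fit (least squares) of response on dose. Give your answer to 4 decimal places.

0.9131

R² = Sxy²/(Sxx·Syy) = (459.143)²/(313.714·735.969) = 0.913067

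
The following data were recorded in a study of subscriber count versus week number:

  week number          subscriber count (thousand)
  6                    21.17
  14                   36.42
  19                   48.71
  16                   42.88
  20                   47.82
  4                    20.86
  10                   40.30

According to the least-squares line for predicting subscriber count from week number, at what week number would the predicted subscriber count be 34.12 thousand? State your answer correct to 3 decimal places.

n = 7, Σx = 89, Σy = 258.16, Σxy = 3691.31, Σx² = 1365
Sxx = Σx² − (Σx)²/n = 1365 − 1131.571429 = 233.428571
Sxy = Σxy − (Σx)(Σy)/n = 3691.31 − 3282.32 = 408.99
b = Sxy/Sxx = 408.99/233.428571 = 1.752099
a = ȳ − b·x̄ = 36.88 − 1.752099·12.714286 = 14.603311
Set a + b·x = 34.12: x = (34.12 − 14.603311) / 1.752099 = 11.139032

11.139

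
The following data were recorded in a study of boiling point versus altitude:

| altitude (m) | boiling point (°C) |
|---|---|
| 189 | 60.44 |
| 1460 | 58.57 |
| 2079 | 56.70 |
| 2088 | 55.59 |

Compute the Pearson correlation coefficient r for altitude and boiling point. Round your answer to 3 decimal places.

-0.949

n = 4, Σx = 5816, Σy = 231.3, Σxy = 330886.58, Σx² = 10849306, Σy² = 13388.5766
Sxx = Σx² − (Σx)²/n = 10849306 − 8456464 = 2392842
Sxy = Σxy − (Σx)(Σy)/n = 330886.58 − 336310.2 = -5423.62
Syy = Σy² − (Σy)²/n = 13388.5766 − 13374.9225 = 13.6541
r = Sxy/√(Sxx·Syy) = -5423.62/√(32672103.9522) = -5423.62/5715.951710 = -0.948857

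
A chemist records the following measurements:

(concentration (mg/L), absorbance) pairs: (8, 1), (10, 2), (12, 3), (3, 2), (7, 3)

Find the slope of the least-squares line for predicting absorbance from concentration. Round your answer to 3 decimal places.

n = 5, Σx = 40, Σy = 11, Σxy = 91, Σx² = 366
Sxx = Σx² − (Σx)²/n = 366 − 320 = 46
Sxy = Σxy − (Σx)(Σy)/n = 91 − 88 = 3
b = Sxy/Sxx = 3/46 = 0.065217

0.065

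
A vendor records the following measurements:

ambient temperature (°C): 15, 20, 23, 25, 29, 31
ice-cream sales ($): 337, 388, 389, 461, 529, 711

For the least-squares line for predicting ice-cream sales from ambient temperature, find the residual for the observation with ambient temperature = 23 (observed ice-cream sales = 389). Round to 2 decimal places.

-62.91

n = 6, Σx = 143, Σy = 2815, Σxy = 70669, Σx² = 3581
Sxx = Σx² − (Σx)²/n = 3581 − 3408.166667 = 172.833333
Sxy = Σxy − (Σx)(Σy)/n = 70669 − 67090.833333 = 3578.166667
b = Sxy/Sxx = 3578.166667/172.833333 = 20.702989
a = ȳ − b·x̄ = 469.166667 − 20.702989·23.833333 = -24.254581
ŷ(23) = -24.254581 + 20.702989·23 = 451.914176
residual = y − ŷ = 389 − 451.914176 = -62.914176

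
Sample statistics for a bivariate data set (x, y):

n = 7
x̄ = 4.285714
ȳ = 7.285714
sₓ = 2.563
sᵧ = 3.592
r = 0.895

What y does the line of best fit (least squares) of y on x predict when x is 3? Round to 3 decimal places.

b = r · sᵧ/sₓ = 0.895 · 3.592/2.563 = 1.254327
a = ȳ − b·x̄ = 7.285714 − 1.254327·4.285714 = 1.910027
ŷ(3) = a + b·3 = 1.910027 + 1.254327·3 = 5.673008

5.673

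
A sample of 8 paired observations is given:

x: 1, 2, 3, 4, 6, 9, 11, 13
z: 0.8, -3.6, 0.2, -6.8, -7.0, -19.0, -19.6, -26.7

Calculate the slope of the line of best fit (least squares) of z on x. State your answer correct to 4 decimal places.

n = 8, Σx = 49, Σy = -81.7, Σxy = -808.7, Σx² = 437
Sxx = Σx² − (Σx)²/n = 437 − 300.125 = 136.875
Sxy = Σxy − (Σx)(Σy)/n = -808.7 − (-500.4125) = -308.2875
b = Sxy/Sxx = -308.2875/136.875 = -2.252329

-2.2523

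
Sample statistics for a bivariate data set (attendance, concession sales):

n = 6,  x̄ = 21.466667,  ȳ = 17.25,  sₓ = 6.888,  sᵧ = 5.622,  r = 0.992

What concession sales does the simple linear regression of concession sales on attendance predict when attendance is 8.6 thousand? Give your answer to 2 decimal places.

6.83

b = r · sᵧ/sₓ = 0.992 · 5.622/6.888 = 0.809672
a = ȳ − b·x̄ = 17.25 − 0.809672·21.466667 = -0.130969
ŷ(8.6) = a + b·8.6 = -0.130969 + 0.809672·8.6 = 6.832214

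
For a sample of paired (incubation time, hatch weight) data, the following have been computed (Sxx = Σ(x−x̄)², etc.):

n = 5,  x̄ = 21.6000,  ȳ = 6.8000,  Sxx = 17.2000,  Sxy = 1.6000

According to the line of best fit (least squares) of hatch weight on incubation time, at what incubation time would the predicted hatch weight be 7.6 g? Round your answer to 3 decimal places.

30.200

b = Sxy/Sxx = 1.6/17.2 = 0.093023
a = ȳ − b·x̄ = 6.8 − 0.093023·21.6 = 4.790698
Set a + b·x = 7.6: x = (7.6 − 4.790698) / 0.093023 = 30.2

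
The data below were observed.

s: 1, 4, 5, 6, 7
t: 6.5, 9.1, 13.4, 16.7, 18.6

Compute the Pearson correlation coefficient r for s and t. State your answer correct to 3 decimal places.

0.955

n = 5, Σx = 23, Σy = 64.3, Σxy = 340.3, Σx² = 127, Σy² = 929.47
Sxx = Σx² − (Σx)²/n = 127 − 105.8 = 21.2
Sxy = Σxy − (Σx)(Σy)/n = 340.3 − 295.78 = 44.52
Syy = Σy² − (Σy)²/n = 929.47 − 826.898 = 102.572
r = Sxy/√(Sxx·Syy) = 44.52/√(2174.5264) = 44.52/46.631817 = 0.954713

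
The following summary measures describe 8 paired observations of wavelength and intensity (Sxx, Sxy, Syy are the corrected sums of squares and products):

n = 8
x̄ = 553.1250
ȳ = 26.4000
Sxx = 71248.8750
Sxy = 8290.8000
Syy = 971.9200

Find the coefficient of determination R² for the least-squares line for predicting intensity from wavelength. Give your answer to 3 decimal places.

R² = Sxy²/(Sxx·Syy) = (8290.8)²/(71248.875·971.92) = 0.992623

0.993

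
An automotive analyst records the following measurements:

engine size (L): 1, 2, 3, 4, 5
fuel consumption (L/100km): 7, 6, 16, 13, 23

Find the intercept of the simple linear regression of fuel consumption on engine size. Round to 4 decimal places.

1.3000

n = 5, Σx = 15, Σy = 65, Σxy = 234, Σx² = 55
Sxx = Σx² − (Σx)²/n = 55 − 45 = 10
Sxy = Σxy − (Σx)(Σy)/n = 234 − 195 = 39
b = Sxy/Sxx = 39/10 = 3.9
a = ȳ − b·x̄ = 13 − 3.9·3 = 1.3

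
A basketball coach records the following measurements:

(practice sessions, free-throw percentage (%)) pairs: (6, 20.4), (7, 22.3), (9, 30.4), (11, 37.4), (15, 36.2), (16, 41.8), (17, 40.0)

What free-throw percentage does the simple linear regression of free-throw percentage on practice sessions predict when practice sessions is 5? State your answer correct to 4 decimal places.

21.0480

n = 7, Σx = 81, Σy = 228.5, Σxy = 2855.3, Σx² = 1057
Sxx = Σx² − (Σx)²/n = 1057 − 937.285714 = 119.714286
Sxy = Σxy − (Σx)(Σy)/n = 2855.3 − 2644.071429 = 211.228571
b = Sxy/Sxx = 211.228571/119.714286 = 1.764439
a = ȳ − b·x̄ = 32.642857 − 1.764439·11.571429 = 12.225776
ŷ(5) = a + b·5 = 12.225776 + 1.764439·5 = 21.047971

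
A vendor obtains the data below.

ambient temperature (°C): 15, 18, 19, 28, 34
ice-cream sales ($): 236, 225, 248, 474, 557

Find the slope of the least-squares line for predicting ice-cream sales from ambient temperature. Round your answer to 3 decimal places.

n = 5, Σx = 114, Σy = 1740, Σxy = 44512, Σx² = 2850
Sxx = Σx² − (Σx)²/n = 2850 − 2599.2 = 250.8
Sxy = Σxy − (Σx)(Σy)/n = 44512 − 39672 = 4840
b = Sxy/Sxx = 4840/250.8 = 19.298246

19.298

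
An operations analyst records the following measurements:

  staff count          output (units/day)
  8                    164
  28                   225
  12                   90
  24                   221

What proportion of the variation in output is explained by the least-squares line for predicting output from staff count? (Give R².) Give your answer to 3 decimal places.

0.599

n = 4, Σx = 72, Σy = 700, Σxy = 13996, Σx² = 1568, Σy² = 134462
Sxx = Σx² − (Σx)²/n = 1568 − 1296 = 272
Sxy = Σxy − (Σx)(Σy)/n = 13996 − 12600 = 1396
Syy = Σy² − (Σy)²/n = 134462 − 122500 = 11962
R² = Sxy²/(Sxx·Syy) = (1396)²/(272·11962) = 0.598960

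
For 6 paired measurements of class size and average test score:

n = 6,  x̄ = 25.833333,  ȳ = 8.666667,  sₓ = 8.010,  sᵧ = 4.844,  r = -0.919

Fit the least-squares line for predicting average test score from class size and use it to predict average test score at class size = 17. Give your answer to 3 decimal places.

b = r · sᵧ/sₓ = -0.919 · 4.844/8.01 = -0.555760
a = ȳ − b·x̄ = 8.666667 − (-0.555760)·25.833333 = 23.023795
ŷ(17) = a + b·17 = 23.023795 + (-0.555760)·17 = 13.575878

13.576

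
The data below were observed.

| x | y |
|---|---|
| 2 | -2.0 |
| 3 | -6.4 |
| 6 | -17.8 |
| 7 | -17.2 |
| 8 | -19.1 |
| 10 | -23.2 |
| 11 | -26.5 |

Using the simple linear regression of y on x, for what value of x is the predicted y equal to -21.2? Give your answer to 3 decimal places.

n = 7, Σx = 47, Σy = -112.2, Σxy = -926.7, Σx² = 383
Sxx = Σx² − (Σx)²/n = 383 − 315.571429 = 67.428571
Sxy = Σxy − (Σx)(Σy)/n = -926.7 − (-753.342857) = -173.357143
b = Sxy/Sxx = -173.357143/67.428571 = -2.570975
a = ȳ − b·x̄ = -16.028571 − (-2.570975)·6.714286 = 1.233686
Set a + b·x = -21.2: x = (-21.2 − 1.233686) / (-2.570975) = 8.725752

8.726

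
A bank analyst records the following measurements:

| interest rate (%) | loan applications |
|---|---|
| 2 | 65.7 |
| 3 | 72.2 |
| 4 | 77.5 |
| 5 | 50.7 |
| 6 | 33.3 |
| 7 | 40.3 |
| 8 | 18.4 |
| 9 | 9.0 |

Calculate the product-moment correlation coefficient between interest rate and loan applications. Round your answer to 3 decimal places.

-0.923

n = 8, Σx = 44, Σy = 367.1, Σxy = 1621.6, Σx² = 284, Σy² = 21258.61
Sxx = Σx² − (Σx)²/n = 284 − 242 = 42
Sxy = Σxy − (Σx)(Σy)/n = 1621.6 − 2019.05 = -397.45
Syy = Σy² − (Σy)²/n = 21258.61 − 16845.30125 = 4413.30875
r = Sxy/√(Sxx·Syy) = -397.45/√(185358.9675) = -397.45/430.533352 = -0.923157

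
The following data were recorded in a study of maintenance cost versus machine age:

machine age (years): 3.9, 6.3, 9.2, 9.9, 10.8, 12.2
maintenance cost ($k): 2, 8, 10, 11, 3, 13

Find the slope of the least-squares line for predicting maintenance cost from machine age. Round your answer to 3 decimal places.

0.857

n = 6, Σx = 52.3, Σy = 47, Σxy = 450.1, Σx² = 503.03
Sxx = Σx² − (Σx)²/n = 503.03 − 455.881667 = 47.148333
Sxy = Σxy − (Σx)(Σy)/n = 450.1 − 409.683333 = 40.416667
b = Sxy/Sxx = 40.416667/47.148333 = 0.857224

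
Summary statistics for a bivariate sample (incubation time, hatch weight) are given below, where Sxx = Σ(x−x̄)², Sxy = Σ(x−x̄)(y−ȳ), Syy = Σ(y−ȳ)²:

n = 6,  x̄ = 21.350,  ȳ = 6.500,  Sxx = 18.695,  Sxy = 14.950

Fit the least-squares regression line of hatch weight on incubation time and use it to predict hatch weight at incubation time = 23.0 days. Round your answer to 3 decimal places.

7.819

b = Sxy/Sxx = 14.95/18.695 = 0.799679
a = ȳ − b·x̄ = 6.5 − 0.799679·21.35 = -10.573148
ŷ(23.0) = a + b·23.0 = -10.573148 + 0.799679·23 = 7.819470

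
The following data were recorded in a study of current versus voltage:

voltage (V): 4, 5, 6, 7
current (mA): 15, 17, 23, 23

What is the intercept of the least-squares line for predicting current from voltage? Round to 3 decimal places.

3.000

n = 4, Σx = 22, Σy = 78, Σxy = 444, Σx² = 126
Sxx = Σx² − (Σx)²/n = 126 − 121 = 5
Sxy = Σxy − (Σx)(Σy)/n = 444 − 429 = 15
b = Sxy/Sxx = 15/5 = 3
a = ȳ − b·x̄ = 19.5 − 3·5.5 = 3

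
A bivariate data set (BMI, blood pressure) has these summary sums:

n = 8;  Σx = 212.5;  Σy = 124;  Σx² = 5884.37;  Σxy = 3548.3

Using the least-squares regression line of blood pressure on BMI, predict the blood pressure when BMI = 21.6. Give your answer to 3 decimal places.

10.233

Sxx = Σx² − (Σx)²/n = 5884.37 − 5644.53125 = 239.83875
Sxy = Σxy − (Σx)(Σy)/n = 3548.3 − 3293.75 = 254.55
b = Sxy/Sxx = 254.55/239.83875 = 1.061338
a = ȳ − b·x̄ = 15.5 − 1.061338·26.5625 = -12.691793
ŷ(21.6) = a + b·21.6 = -12.691793 + 1.061338·21.6 = 10.233110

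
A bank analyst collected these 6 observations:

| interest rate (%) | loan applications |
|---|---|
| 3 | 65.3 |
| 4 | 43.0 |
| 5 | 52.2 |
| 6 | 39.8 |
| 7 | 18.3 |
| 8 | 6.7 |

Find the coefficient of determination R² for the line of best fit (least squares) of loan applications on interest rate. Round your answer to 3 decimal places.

0.879

n = 6, Σx = 33, Σy = 225.3, Σxy = 1049.4, Σx² = 199, Σy² = 10801.75
Sxx = Σx² − (Σx)²/n = 199 − 181.5 = 17.5
Sxy = Σxy − (Σx)(Σy)/n = 1049.4 − 1239.15 = -189.75
Syy = Σy² − (Σy)²/n = 10801.75 − 8460.015 = 2341.735
R² = Sxy²/(Sxx·Syy) = (-189.75)²/(17.5·2341.735) = 0.878593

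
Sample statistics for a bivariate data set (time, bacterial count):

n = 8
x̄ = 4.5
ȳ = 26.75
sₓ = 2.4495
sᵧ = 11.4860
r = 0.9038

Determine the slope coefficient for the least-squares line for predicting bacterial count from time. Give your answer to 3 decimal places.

4.238

b = r · sᵧ/sₓ = 0.9038 · 11.486/2.4495 = 4.238027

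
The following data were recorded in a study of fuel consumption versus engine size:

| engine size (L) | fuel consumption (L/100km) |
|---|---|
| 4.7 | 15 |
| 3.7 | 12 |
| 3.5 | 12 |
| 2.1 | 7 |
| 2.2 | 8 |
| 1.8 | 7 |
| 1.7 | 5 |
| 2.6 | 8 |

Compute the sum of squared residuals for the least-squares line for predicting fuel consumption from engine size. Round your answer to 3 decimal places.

2.549

n = 8, Σx = 22.3, Σy = 74, Σxy = 231.1, Σx² = 70.17, Σy² = 764
Sxx = Σx² − (Σx)²/n = 70.17 − 62.16125 = 8.00875
Sxy = Σxy − (Σx)(Σy)/n = 231.1 − 206.275 = 24.825
Syy = Σy² − (Σy)²/n = 764 − 684.5 = 79.5
b = Sxy/Sxx = 24.825/8.00875 = 3.099735
SSE = Syy − b·Sxy = 79.5 − 3.099735·24.825 = 2.549087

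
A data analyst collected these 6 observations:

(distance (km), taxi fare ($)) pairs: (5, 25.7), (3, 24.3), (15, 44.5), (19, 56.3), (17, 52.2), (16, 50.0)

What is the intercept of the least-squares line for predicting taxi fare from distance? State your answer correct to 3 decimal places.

n = 6, Σx = 75, Σy = 253, Σxy = 3626, Σx² = 1165
Sxx = Σx² − (Σx)²/n = 1165 − 937.5 = 227.5
Sxy = Σxy − (Σx)(Σy)/n = 3626 − 3162.5 = 463.5
b = Sxy/Sxx = 463.5/227.5 = 2.037363
a = ȳ − b·x̄ = 42.166667 − 2.037363·12.5 = 16.699634

16.700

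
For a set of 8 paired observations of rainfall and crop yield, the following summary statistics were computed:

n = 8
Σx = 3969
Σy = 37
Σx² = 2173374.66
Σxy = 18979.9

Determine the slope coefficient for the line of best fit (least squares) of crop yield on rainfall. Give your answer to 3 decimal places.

0.003

Sxx = Σx² − (Σx)²/n = 2173374.66 − 1969120.125 = 204254.535
Sxy = Σxy − (Σx)(Σy)/n = 18979.9 − 18356.625 = 623.275
b = Sxy/Sxx = 623.275/204254.535 = 0.003051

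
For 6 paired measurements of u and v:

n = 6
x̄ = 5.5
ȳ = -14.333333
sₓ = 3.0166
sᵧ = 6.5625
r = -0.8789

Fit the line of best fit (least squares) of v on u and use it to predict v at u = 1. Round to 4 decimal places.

b = r · sᵧ/sₓ = -0.8789 · 6.5625/3.0166 = -1.912014
a = ȳ − b·x̄ = -14.333333 − (-1.912014)·5.5 = -3.817256
ŷ(1) = a + b·1 = -3.817256 + (-1.912014)·1 = -5.729270

-5.7293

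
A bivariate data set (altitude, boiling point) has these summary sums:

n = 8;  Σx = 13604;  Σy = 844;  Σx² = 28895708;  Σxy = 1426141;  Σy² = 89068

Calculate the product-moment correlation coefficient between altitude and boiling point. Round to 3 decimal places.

-0.742

Sxx = Σx² − (Σx)²/n = 28895708 − 23133602 = 5762106
Sxy = Σxy − (Σx)(Σy)/n = 1426141 − 1435222 = -9081
Syy = Σy² − (Σy)²/n = 89068 − 89042 = 26
r = Sxy/√(Sxx·Syy) = -9081/√(149814756) = -9081/12239.883823 = -0.741919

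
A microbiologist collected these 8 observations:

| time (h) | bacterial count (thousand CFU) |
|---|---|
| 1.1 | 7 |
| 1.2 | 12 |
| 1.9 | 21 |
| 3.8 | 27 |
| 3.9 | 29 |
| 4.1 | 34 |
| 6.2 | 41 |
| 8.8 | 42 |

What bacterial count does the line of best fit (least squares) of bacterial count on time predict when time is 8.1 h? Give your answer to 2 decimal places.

n = 8, Σx = 31, Σy = 213, Σxy = 1040.9, Σx² = 168.6
Sxx = Σx² − (Σx)²/n = 168.6 − 120.125 = 48.475
Sxy = Σxy − (Σx)(Σy)/n = 1040.9 − 825.375 = 215.525
b = Sxy/Sxx = 215.525/48.475 = 4.446106
a = ȳ − b·x̄ = 26.625 − 4.446106·3.875 = 9.396338
ŷ(8.1) = a + b·8.1 = 9.396338 + 4.446106·8.1 = 45.409799

45.41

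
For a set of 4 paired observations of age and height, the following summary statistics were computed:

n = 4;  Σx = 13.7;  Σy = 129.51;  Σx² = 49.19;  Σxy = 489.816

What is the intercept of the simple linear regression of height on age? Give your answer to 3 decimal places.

Sxx = Σx² − (Σx)²/n = 49.19 − 46.9225 = 2.2675
Sxy = Σxy − (Σx)(Σy)/n = 489.816 − 443.57175 = 46.24425
b = Sxy/Sxx = 46.24425/2.2675 = 20.394377
a = ȳ − b·x̄ = 32.3775 − 20.394377·3.425 = -37.473241

-37.473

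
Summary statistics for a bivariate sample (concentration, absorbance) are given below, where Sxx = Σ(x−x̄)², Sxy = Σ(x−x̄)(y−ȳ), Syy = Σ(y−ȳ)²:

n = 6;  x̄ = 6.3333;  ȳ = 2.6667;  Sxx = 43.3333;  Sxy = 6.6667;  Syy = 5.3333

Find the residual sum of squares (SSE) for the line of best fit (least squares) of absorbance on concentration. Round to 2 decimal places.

4.31

b = Sxy/Sxx = 6.6667/43.3333 = 0.153847
SSE = Syy − b·Sxy = 5.3333 − 0.153847·6.6667 = 4.307648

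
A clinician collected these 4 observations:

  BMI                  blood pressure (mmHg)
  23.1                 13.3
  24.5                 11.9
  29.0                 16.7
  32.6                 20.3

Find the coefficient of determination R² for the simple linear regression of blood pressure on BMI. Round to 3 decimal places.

n = 4, Σx = 109.2, Σy = 62.2, Σxy = 1744.86, Σx² = 3037.62, Σy² = 1009.48
Sxx = Σx² − (Σx)²/n = 3037.62 − 2981.16 = 56.46
Sxy = Σxy − (Σx)(Σy)/n = 1744.86 − 1698.06 = 46.8
Syy = Σy² − (Σy)²/n = 1009.48 − 967.21 = 42.27
R² = Sxy²/(Sxx·Syy) = (46.8)²/(56.46·42.27) = 0.917738

0.918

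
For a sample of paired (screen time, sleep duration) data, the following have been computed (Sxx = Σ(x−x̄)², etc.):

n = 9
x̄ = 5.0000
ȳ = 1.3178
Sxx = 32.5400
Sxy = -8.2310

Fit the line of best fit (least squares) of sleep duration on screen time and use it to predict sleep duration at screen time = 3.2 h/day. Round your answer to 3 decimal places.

b = Sxy/Sxx = -8.231/32.54 = -0.252950
a = ȳ − b·x̄ = 1.3178 − (-0.252950)·5 = 2.582551
ŷ(3.2) = a + b·3.2 = 2.582551 + (-0.252950)·3.2 = 1.773110

1.773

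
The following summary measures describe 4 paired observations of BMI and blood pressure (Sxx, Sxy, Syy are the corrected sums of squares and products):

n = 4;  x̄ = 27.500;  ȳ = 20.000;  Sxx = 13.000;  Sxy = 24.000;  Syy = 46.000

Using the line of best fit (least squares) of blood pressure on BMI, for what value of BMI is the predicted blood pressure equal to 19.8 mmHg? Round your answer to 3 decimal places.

b = Sxy/Sxx = 24/13 = 1.846154
a = ȳ − b·x̄ = 20 − 1.846154·27.5 = -30.769231
Set a + b·x = 19.8: x = (19.8 − (-30.769231)) / 1.846154 = 27.391667

27.392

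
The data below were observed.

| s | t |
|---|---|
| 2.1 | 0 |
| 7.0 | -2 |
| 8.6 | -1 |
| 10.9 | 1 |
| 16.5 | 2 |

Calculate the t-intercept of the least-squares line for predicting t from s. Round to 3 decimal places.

-1.721

n = 5, Σx = 45.1, Σy = 0, Σxy = 21.3, Σx² = 518.43
Sxx = Σx² − (Σx)²/n = 518.43 − 406.802 = 111.628
Sxy = Σxy − (Σx)(Σy)/n = 21.3 − 0 = 21.3
b = Sxy/Sxx = 21.3/111.628 = 0.190812
a = ȳ − b·x̄ = 0 − 0.190812·9.02 = -1.721127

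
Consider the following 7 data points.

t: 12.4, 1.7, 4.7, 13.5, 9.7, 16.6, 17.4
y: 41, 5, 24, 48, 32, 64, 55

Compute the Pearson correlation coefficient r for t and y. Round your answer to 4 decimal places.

n = 7, Σx = 76, Σy = 269, Σxy = 3607.5, Σx² = 1033.4, Σy² = 12731
Sxx = Σx² − (Σx)²/n = 1033.4 − 825.142857 = 208.257143
Sxy = Σxy − (Σx)(Σy)/n = 3607.5 − 2920.571429 = 686.928571
Syy = Σy² − (Σy)²/n = 12731 − 10337.285714 = 2393.714286
r = Sxy/√(Sxx·Syy) = 686.928571/√(498508.097959) = 686.928571/706.051059 = 0.972916

0.9729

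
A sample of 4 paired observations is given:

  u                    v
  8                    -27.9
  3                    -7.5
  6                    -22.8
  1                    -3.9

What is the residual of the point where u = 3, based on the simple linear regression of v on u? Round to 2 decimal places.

n = 4, Σx = 18, Σy = -62.1, Σxy = -386.4, Σx² = 110
Sxx = Σx² − (Σx)²/n = 110 − 81 = 29
Sxy = Σxy − (Σx)(Σy)/n = -386.4 − (-279.45) = -106.95
b = Sxy/Sxx = -106.95/29 = -3.687931
a = ȳ − b·x̄ = -15.525 − (-3.687931)·4.5 = 1.070690
ŷ(3) = 1.070690 + (-3.687931)·3 = -9.993103
residual = y − ŷ = -7.5 − (-9.993103) = 2.493103

2.49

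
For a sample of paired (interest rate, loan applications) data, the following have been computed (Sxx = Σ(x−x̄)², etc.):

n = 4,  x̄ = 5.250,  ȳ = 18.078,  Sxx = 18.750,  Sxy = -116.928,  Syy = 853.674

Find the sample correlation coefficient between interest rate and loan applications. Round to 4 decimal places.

-0.9242

r = Sxy/√(Sxx·Syy) = -116.928/√(16006.3875) = -116.928/126.516353 = -0.924213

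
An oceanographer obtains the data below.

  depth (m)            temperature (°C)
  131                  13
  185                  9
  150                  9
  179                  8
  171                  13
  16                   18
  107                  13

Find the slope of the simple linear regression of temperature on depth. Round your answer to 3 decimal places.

-0.052

n = 7, Σx = 939, Σy = 83, Σxy = 10052, Σx² = 146873
Sxx = Σx² − (Σx)²/n = 146873 − 125960.142857 = 20912.857143
Sxy = Σxy − (Σx)(Σy)/n = 10052 − 11133.857143 = -1081.857143
b = Sxy/Sxx = -1081.857143/20912.857143 = -0.051732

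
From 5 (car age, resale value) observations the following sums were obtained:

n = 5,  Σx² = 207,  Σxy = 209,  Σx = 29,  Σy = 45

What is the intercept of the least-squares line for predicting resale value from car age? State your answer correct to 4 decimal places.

Sxx = Σx² − (Σx)²/n = 207 − 168.2 = 38.8
Sxy = Σxy − (Σx)(Σy)/n = 209 − 261 = -52
b = Sxy/Sxx = -52/38.8 = -1.340206
a = ȳ − b·x̄ = 9 − (-1.340206)·5.8 = 16.773196

16.7732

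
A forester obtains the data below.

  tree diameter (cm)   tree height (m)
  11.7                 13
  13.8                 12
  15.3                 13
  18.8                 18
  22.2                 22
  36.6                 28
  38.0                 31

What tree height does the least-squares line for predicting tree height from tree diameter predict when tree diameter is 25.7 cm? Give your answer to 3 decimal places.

21.909

n = 7, Σx = 156.4, Σy = 137, Σxy = 3546.2, Σx² = 4191.26
Sxx = Σx² − (Σx)²/n = 4191.26 − 3494.422857 = 696.837143
Sxy = Σxy − (Σx)(Σy)/n = 3546.2 − 3060.971429 = 485.228571
b = Sxy/Sxx = 485.228571/696.837143 = 0.696330
a = ȳ − b·x̄ = 19.571429 − 0.696330·22.342857 = 4.013428
ŷ(25.7) = a + b·25.7 = 4.013428 + 0.696330·25.7 = 21.909108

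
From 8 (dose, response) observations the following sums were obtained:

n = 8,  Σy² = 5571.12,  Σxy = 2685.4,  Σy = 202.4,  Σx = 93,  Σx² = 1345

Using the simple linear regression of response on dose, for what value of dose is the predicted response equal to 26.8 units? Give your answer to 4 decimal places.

12.8154

Sxx = Σx² − (Σx)²/n = 1345 − 1081.125 = 263.875
Sxy = Σxy − (Σx)(Σy)/n = 2685.4 − 2352.9 = 332.5
b = Sxy/Sxx = 332.5/263.875 = 1.260066
a = ȳ − b·x̄ = 25.3 − 1.260066·11.625 = 10.651729
Set a + b·x = 26.8: x = (26.8 − 10.651729) / 1.260066 = 12.815414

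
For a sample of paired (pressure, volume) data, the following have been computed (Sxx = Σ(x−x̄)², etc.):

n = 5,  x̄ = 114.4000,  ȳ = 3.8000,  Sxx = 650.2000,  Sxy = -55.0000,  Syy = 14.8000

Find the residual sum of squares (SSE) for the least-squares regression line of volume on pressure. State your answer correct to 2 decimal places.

10.15

b = Sxy/Sxx = -55/650.2 = -0.084589
SSE = Syy − b·Sxy = 14.8 − (-0.084589)·(-55) = 10.147585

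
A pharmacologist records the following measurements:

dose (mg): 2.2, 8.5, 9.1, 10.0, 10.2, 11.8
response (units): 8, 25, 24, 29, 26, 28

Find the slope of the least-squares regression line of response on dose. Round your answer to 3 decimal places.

n = 6, Σx = 51.8, Σy = 140, Σxy = 1334.1, Σx² = 503.18
Sxx = Σx² − (Σx)²/n = 503.18 − 447.206667 = 55.973333
Sxy = Σxy − (Σx)(Σy)/n = 1334.1 − 1208.666667 = 125.433333
b = Sxy/Sxx = 125.433333/55.973333 = 2.240948

2.241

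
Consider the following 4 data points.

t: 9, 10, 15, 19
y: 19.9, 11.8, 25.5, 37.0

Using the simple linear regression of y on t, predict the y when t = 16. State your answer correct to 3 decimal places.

29.260

n = 4, Σx = 53, Σy = 94.2, Σxy = 1382.6, Σx² = 767
Sxx = Σx² − (Σx)²/n = 767 − 702.25 = 64.75
Sxy = Σxy − (Σx)(Σy)/n = 1382.6 − 1248.15 = 134.45
b = Sxy/Sxx = 134.45/64.75 = 2.076448
a = ȳ − b·x̄ = 23.55 − 2.076448·13.25 = -3.962934
ŷ(16) = a + b·16 = -3.962934 + 2.076448·16 = 29.260232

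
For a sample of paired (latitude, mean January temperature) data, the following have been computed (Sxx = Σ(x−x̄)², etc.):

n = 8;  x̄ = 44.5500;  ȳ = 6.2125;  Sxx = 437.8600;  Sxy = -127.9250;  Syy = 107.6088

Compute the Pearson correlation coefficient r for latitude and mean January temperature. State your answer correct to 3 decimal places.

-0.589

r = Sxy/√(Sxx·Syy) = -127.925/√(47117.589168) = -127.925/217.065864 = -0.589337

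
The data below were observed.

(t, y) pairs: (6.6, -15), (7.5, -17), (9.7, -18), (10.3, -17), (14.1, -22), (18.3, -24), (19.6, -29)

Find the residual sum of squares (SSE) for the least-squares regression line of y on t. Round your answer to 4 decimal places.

10.6274

n = 7, Σx = 86.1, Σy = -142, Σxy = -1894, Σx² = 1217.85, Σy² = 3028
Sxx = Σx² − (Σx)²/n = 1217.85 − 1059.03 = 158.82
Sxy = Σxy − (Σx)(Σy)/n = -1894 − (-1746.6) = -147.4
Syy = Σy² − (Σy)²/n = 3028 − 2880.571429 = 147.428571
b = Sxy/Sxx = -147.4/158.82 = -0.928095
SSE = Syy − b·Sxy = 147.428571 − (-0.928095)·(-147.4) = 10.627413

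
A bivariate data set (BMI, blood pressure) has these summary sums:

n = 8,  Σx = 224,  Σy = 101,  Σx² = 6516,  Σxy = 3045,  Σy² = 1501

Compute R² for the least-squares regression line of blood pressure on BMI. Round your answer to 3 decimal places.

Sxx = Σx² − (Σx)²/n = 6516 − 6272 = 244
Sxy = Σxy − (Σx)(Σy)/n = 3045 − 2828 = 217
Syy = Σy² − (Σy)²/n = 1501 − 1275.125 = 225.875
R² = Sxy²/(Sxx·Syy) = (217)²/(244·225.875) = 0.854400

0.854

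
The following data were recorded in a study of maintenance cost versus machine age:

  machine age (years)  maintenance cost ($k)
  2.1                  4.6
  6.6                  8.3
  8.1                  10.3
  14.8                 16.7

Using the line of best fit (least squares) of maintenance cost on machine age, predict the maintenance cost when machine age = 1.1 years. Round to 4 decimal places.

n = 4, Σx = 31.6, Σy = 39.9, Σxy = 395.03, Σx² = 332.62
Sxx = Σx² − (Σx)²/n = 332.62 − 249.64 = 82.98
Sxy = Σxy − (Σx)(Σy)/n = 395.03 − 315.21 = 79.82
b = Sxy/Sxx = 79.82/82.98 = 0.961919
a = ȳ − b·x̄ = 9.975 − 0.961919·7.9 = 2.375844
ŷ(1.1) = a + b·1.1 = 2.375844 + 0.961919·1.1 = 3.433954

3.4340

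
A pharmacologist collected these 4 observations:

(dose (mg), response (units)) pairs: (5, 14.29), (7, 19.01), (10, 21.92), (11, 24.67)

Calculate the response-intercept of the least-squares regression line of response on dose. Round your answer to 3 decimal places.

n = 4, Σx = 33, Σy = 79.89, Σxy = 695.09, Σx² = 295
Sxx = Σx² − (Σx)²/n = 295 − 272.25 = 22.75
Sxy = Σxy − (Σx)(Σy)/n = 695.09 − 659.0925 = 35.9975
b = Sxy/Sxx = 35.9975/22.75 = 1.582308
a = ȳ − b·x̄ = 19.9725 − 1.582308·8.25 = 6.918462

6.918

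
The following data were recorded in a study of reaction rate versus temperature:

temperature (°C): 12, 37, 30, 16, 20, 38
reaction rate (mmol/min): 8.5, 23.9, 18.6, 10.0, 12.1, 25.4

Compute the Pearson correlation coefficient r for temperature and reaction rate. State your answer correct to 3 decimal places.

0.995

n = 6, Σx = 153, Σy = 98.5, Σxy = 2911.5, Σx² = 4513, Σy² = 1880.99
Sxx = Σx² − (Σx)²/n = 4513 − 3901.5 = 611.5
Sxy = Σxy − (Σx)(Σy)/n = 2911.5 − 2511.75 = 399.75
Syy = Σy² − (Σy)²/n = 1880.99 − 1617.041667 = 263.948333
r = Sxy/√(Sxx·Syy) = 399.75/√(161404.405833) = 399.75/401.751672 = 0.995018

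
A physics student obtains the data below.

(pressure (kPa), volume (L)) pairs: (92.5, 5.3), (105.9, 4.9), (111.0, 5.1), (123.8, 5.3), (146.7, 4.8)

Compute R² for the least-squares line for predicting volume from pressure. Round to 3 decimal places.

0.305

n = 5, Σx = 579.9, Σy = 25.4, Σxy = 2935.56, Σx² = 68939.39, Σy² = 129.24
Sxx = Σx² − (Σx)²/n = 68939.39 − 67256.802 = 1682.588
Sxy = Σxy − (Σx)(Σy)/n = 2935.56 − 2945.892 = -10.332
Syy = Σy² − (Σy)²/n = 129.24 − 129.032 = 0.208
R² = Sxy²/(Sxx·Syy) = (-10.332)²/(1682.588·0.208) = 0.305020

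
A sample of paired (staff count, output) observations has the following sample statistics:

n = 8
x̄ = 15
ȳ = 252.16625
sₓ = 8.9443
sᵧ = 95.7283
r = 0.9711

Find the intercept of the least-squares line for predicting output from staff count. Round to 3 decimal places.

96.265

b = r · sᵧ/sₓ = 0.9711 · 95.7283/8.9443 = 10.393407
a = ȳ − b·x̄ = 252.16625 − 10.393407·15 = 96.265142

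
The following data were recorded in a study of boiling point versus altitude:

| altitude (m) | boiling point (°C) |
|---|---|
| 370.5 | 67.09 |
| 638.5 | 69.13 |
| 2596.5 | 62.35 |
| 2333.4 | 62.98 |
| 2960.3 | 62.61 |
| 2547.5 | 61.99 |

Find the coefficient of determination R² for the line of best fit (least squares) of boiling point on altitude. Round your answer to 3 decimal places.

0.881

n = 6, Σx = 11446.7, Σy = 386.15, Σxy = 721109.565, Σx² = 27984652.65, Σy² = 24896.8001
Sxx = Σx² − (Σx)²/n = 27984652.65 − 21837823.481667 = 6146829.168333
Sxy = Σxy − (Σx)(Σy)/n = 721109.565 − 736690.534167 = -15580.969167
Syy = Σy² − (Σy)²/n = 24896.8001 − 24851.970417 = 44.829683
R² = Sxy²/(Sxx·Syy) = (-15580.969167)²/(6146829.168333·44.829683) = 0.880992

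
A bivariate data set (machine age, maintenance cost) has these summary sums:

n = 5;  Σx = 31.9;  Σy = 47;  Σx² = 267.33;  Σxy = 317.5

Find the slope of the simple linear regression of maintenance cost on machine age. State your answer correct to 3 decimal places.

Sxx = Σx² − (Σx)²/n = 267.33 − 203.522 = 63.808
Sxy = Σxy − (Σx)(Σy)/n = 317.5 − 299.86 = 17.64
b = Sxy/Sxx = 17.64/63.808 = 0.276454

0.276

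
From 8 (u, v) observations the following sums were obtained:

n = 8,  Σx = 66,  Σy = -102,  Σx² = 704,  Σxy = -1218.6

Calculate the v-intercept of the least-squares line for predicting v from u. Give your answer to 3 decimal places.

Sxx = Σx² − (Σx)²/n = 704 − 544.5 = 159.5
Sxy = Σxy − (Σx)(Σy)/n = -1218.6 − (-841.5) = -377.1
b = Sxy/Sxx = -377.1/159.5 = -2.364263
a = ȳ − b·x̄ = -12.75 − (-2.364263)·8.25 = 6.755172

6.755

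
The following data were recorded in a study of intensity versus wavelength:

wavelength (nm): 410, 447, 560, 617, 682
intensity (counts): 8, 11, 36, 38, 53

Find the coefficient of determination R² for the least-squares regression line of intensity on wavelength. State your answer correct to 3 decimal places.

n = 5, Σx = 2716, Σy = 146, Σxy = 87949, Σx² = 1527322, Σy² = 5734
Sxx = Σx² − (Σx)²/n = 1527322 − 1475331.2 = 51990.8
Sxy = Σxy − (Σx)(Σy)/n = 87949 − 79307.2 = 8641.8
Syy = Σy² − (Σy)²/n = 5734 − 4263.2 = 1470.8
R² = Sxy²/(Sxx·Syy) = (8641.8)²/(51990.8·1470.8) = 0.976626

0.977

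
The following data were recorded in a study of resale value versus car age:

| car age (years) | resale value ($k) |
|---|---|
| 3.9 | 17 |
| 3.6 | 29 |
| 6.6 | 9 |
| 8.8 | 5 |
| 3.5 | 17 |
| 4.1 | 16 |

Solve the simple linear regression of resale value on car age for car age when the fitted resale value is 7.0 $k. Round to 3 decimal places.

n = 6, Σx = 30.5, Σy = 93, Σxy = 399.2, Σx² = 178.23
Sxx = Σx² − (Σx)²/n = 178.23 − 155.041667 = 23.188333
Sxy = Σxy − (Σx)(Σy)/n = 399.2 − 472.75 = -73.55
b = Sxy/Sxx = -73.55/23.188333 = -3.171854
a = ȳ − b·x̄ = 15.5 − (-3.171854)·5.083333 = 31.623589
Set a + b·x = 7.0: x = (7.0 − 31.623589) / (-3.171854) = 7.763154

7.763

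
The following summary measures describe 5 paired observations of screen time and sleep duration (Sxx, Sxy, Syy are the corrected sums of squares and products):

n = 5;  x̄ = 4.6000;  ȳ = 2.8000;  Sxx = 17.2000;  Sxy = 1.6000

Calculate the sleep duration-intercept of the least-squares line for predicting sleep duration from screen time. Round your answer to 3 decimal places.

2.372

b = Sxy/Sxx = 1.6/17.2 = 0.093023
a = ȳ − b·x̄ = 2.8 − 0.093023·4.6 = 2.372093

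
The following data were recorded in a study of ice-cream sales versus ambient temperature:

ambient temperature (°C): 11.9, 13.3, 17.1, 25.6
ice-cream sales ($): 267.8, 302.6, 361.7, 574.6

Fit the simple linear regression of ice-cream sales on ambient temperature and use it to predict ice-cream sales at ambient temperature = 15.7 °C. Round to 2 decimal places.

348.30

n = 4, Σx = 67.9, Σy = 1506.7, Σxy = 28106.23, Σx² = 1266.27
Sxx = Σx² − (Σx)²/n = 1266.27 − 1152.6025 = 113.6675
Sxy = Σxy − (Σx)(Σy)/n = 28106.23 − 25576.2325 = 2529.9975
b = Sxy/Sxx = 2529.9975/113.6675 = 22.257879
a = ȳ − b·x̄ = 376.675 − 22.257879·16.975 = -1.152502
ŷ(15.7) = a + b·15.7 = -1.152502 + 22.257879·15.7 = 348.296204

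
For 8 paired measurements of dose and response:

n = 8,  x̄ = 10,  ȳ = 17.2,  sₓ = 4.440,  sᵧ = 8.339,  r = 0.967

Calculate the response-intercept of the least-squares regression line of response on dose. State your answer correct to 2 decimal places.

-0.96

b = r · sᵧ/sₓ = 0.967 · 8.339/4.44 = 1.816174
a = ȳ − b·x̄ = 17.2 − 1.816174·10 = -0.961741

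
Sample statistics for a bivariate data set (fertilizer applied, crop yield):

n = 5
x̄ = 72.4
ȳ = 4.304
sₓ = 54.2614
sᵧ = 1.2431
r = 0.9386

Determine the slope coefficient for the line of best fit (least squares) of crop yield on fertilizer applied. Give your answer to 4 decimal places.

b = r · sᵧ/sₓ = 0.9386 · 1.2431/54.2614 = 0.021503

0.0215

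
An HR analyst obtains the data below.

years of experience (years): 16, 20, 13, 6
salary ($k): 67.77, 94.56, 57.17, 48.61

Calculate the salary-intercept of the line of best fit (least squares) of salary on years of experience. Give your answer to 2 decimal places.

24.51

n = 4, Σx = 55, Σy = 268.11, Σxy = 4010.39, Σx² = 861
Sxx = Σx² − (Σx)²/n = 861 − 756.25 = 104.75
Sxy = Σxy − (Σx)(Σy)/n = 4010.39 − 3686.5125 = 323.8775
b = Sxy/Sxx = 323.8775/104.75 = 3.091909
a = ȳ − b·x̄ = 67.0275 − 3.091909·13.75 = 24.513747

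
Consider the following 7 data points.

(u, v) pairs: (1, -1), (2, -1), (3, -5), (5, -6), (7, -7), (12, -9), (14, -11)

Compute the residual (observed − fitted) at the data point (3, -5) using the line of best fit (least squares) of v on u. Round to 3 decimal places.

n = 7, Σx = 44, Σy = -40, Σxy = -359, Σx² = 428
Sxx = Σx² − (Σx)²/n = 428 − 276.571429 = 151.428571
Sxy = Σxy − (Σx)(Σy)/n = -359 − (-251.428571) = -107.571429
b = Sxy/Sxx = -107.571429/151.428571 = -0.710377
a = ȳ − b·x̄ = -5.714286 − (-0.710377)·6.285714 = -1.249057
ŷ(3) = -1.249057 + (-0.710377)·3 = -3.380189
residual = y − ŷ = -5 − (-3.380189) = -1.619811

-1.620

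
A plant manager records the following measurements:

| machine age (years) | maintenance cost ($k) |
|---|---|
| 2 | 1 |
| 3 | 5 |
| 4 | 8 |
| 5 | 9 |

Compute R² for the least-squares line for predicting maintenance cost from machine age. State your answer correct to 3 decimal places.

n = 4, Σx = 14, Σy = 23, Σxy = 94, Σx² = 54, Σy² = 171
Sxx = Σx² − (Σx)²/n = 54 − 49 = 5
Sxy = Σxy − (Σx)(Σy)/n = 94 − 80.5 = 13.5
Syy = Σy² − (Σy)²/n = 171 − 132.25 = 38.75
R² = Sxy²/(Sxx·Syy) = (13.5)²/(5·38.75) = 0.940645

0.941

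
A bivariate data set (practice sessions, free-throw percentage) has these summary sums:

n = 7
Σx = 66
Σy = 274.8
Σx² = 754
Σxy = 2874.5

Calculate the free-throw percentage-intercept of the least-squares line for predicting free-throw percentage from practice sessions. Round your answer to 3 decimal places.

18.961

Sxx = Σx² − (Σx)²/n = 754 − 622.285714 = 131.714286
Sxy = Σxy − (Σx)(Σy)/n = 2874.5 − 2590.971429 = 283.528571
b = Sxy/Sxx = 283.528571/131.714286 = 2.152603
a = ȳ − b·x̄ = 39.257143 − 2.152603·9.428571 = 18.961171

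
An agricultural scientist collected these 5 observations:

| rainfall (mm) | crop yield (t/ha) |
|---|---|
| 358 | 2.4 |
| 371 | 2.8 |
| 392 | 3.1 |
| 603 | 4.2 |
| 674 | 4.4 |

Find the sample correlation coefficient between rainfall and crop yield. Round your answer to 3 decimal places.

n = 5, Σx = 2398, Σy = 16.9, Σxy = 8611.4, Σx² = 1237354, Σy² = 60.21
Sxx = Σx² − (Σx)²/n = 1237354 − 1150080.8 = 87273.2
Sxy = Σxy − (Σx)(Σy)/n = 8611.4 − 8105.24 = 506.16
Syy = Σy² − (Σy)²/n = 60.21 − 57.122 = 3.088
r = Sxy/√(Sxx·Syy) = 506.16/√(269499.6416) = 506.16/519.133549 = 0.975009

0.975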